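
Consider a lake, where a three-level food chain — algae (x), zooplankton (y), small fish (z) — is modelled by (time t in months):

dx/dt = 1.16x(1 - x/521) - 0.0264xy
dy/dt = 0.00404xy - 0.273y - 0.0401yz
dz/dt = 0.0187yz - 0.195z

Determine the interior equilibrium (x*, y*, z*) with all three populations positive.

x* ≈ 397, y* ≈ 10.4, z* ≈ 33.2

From dz/dt = 0: 0.0187y* = 0.195, so y* = 10.4.
From dx/dt = 0: 1.16(1 - x*/521) = 0.0264·10.4, giving x* = 521·(1 - 0.237) = 397.
From dy/dt = 0: 0.00404·397 - 0.273 = 0.0401z*, so z* = 1.33/0.0401 = 33.2.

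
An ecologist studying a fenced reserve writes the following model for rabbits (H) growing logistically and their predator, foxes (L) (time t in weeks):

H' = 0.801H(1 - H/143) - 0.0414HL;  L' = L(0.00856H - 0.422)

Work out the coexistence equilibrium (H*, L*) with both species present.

From dL/dt = 0 with L > 0: 0.00856H* = 0.422, so H* = 49.3.
Substitute into dH/dt = 0: 0.801(1 - 49.3/143) = 0.0414L*.
The bracket is 0.655, giving L* = 0.525/0.0414 = 12.7.

H* ≈ 49.3, L* ≈ 12.7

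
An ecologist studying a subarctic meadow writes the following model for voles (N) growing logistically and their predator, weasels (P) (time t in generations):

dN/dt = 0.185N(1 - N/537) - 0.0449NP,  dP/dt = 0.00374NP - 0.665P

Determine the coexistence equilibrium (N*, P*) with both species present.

N* ≈ 178, P* ≈ 2.76

From dP/dt = 0 with P > 0: 0.00374N* = 0.665, so N* = 178.
Substitute into dN/dt = 0: 0.185(1 - 178/537) = 0.0449P*.
The bracket is 0.669, giving P* = 0.124/0.0449 = 2.76.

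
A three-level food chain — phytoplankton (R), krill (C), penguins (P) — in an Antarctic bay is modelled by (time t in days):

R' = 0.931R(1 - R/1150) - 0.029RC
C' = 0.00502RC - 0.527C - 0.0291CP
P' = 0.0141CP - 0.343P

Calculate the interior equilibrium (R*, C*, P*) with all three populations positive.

From dP/dt = 0: 0.0141C* = 0.343, so C* = 24.3.
From dR/dt = 0: 0.931(1 - R*/1150) = 0.029·24.3, giving R* = 1150·(1 - 0.758) = 279.
From dC/dt = 0: 0.00502·279 - 0.527 = 0.0291P*, so P* = 0.872/0.0291 = 29.9.

R* ≈ 279, C* ≈ 24.3, P* ≈ 29.9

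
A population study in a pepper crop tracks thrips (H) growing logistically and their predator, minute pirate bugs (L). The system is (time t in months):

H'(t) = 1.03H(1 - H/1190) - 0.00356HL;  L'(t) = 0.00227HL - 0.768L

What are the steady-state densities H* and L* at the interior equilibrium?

H* ≈ 338, L* ≈ 207

From dL/dt = 0 with L > 0: 0.00227H* = 0.768, so H* = 338.
Substitute into dH/dt = 0: 1.03(1 - 338/1190) = 0.00356L*.
The bracket is 0.716, giving L* = 0.737/0.00356 = 207.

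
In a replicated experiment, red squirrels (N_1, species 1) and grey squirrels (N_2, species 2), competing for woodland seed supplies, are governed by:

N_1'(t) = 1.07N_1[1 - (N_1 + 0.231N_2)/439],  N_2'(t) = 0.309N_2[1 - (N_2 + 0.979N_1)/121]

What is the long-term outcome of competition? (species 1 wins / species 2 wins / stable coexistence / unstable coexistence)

Compare the nullcline intercepts: K1/α12 = 439/0.231 = 1900 > K2 = 121; K2/α21 = 121/0.979 = 124 < K1 = 439.
Since the inequalities point opposite ways, species 1 can invade but species 2 cannot.

species 1 excludes species 2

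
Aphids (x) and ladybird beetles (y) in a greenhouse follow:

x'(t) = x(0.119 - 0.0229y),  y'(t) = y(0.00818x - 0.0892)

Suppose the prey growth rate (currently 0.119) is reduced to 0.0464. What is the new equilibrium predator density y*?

y* ≈ 2.03

At the interior fixed point, setting dx/dt = 0 with x > 0 fixes y* = (prey growth rate)/(xy coefficient) — independent of the other coefficients.
With the change, y* = 0.0464/0.0229 = 2.03; it falls from 5.2.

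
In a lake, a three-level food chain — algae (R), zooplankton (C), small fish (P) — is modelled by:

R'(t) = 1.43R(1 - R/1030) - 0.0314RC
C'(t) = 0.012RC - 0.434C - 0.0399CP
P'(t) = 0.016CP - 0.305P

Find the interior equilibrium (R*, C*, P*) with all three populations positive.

R* ≈ 599, C* ≈ 19.1, P* ≈ 169

From dP/dt = 0: 0.016C* = 0.305, so C* = 19.1.
From dR/dt = 0: 1.43(1 - R*/1030) = 0.0314·19.1, giving R* = 1030·(1 - 0.419) = 599.
From dC/dt = 0: 0.012·599 - 0.434 = 0.0399P*, so P* = 6.75/0.0399 = 169.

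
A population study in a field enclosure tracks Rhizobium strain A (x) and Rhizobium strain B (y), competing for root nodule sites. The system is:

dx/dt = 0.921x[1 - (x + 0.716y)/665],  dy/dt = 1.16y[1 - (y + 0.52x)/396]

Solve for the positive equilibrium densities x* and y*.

x* ≈ 608, y* ≈ 80

Setting both brackets to zero gives the nullclines x + 0.716y = 665 and 0.52x + y = 396.
Substituting y = 396 - 0.52x into the first: x(1 - 0.716·0.52) = 665 - 0.716·396.
So x* = 381/0.628 = 608, and then y* = 396 - 0.52·608 = 80.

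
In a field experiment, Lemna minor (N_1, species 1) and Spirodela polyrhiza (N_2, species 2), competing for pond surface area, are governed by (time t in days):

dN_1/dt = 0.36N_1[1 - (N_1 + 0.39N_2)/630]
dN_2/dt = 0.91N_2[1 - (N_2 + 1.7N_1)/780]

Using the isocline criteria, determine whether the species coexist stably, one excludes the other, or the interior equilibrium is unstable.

species 1 excludes species 2

Compare the nullcline intercepts: K1/α12 = 630/0.39 = 1620 > K2 = 780; K2/α21 = 780/1.7 = 459 < K1 = 630.
Since the inequalities point opposite ways, species 1 can invade but species 2 cannot.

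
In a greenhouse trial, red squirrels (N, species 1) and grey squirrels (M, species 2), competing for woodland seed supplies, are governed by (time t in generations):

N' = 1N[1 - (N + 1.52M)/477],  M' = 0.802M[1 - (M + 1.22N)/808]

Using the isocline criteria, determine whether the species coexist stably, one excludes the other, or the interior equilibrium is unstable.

species 2 excludes species 1

Compare the nullcline intercepts: K1/α12 = 477/1.52 = 314 < K2 = 808; K2/α21 = 808/1.22 = 662 > K1 = 477.
Since the inequalities point opposite ways, species 2 can invade but species 1 cannot.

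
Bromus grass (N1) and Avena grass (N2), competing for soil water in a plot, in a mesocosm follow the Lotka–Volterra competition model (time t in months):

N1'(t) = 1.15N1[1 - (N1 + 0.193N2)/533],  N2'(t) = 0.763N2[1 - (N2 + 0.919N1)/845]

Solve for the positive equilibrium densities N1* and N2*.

N1* ≈ 450, N2* ≈ 432

Setting both brackets to zero gives the nullclines N1 + 0.193N2 = 533 and 0.919N1 + N2 = 845.
Substituting N2 = 845 - 0.919N1 into the first: N1(1 - 0.193·0.919) = 533 - 0.193·845.
So N1* = 370/0.823 = 450, and then N2* = 845 - 0.919·450 = 432.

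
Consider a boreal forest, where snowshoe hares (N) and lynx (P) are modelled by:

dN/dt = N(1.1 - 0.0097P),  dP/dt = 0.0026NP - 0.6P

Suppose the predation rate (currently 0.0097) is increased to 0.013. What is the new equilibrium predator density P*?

At the interior fixed point, setting dN/dt = 0 with N > 0 fixes P* = (prey growth rate)/(NP coefficient) — independent of the other coefficients.
With the change, P* = 1.1/0.013 = 84.6; it falls from 113.

P* ≈ 84.6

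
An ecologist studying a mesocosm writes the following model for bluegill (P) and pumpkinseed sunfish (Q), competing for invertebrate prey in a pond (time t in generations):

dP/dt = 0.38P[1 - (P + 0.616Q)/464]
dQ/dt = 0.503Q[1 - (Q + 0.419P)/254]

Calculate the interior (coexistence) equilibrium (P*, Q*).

P* ≈ 415, Q* ≈ 80.3

Setting both brackets to zero gives the nullclines P + 0.616Q = 464 and 0.419P + Q = 254.
Substituting Q = 254 - 0.419P into the first: P(1 - 0.616·0.419) = 464 - 0.616·254.
So P* = 308/0.742 = 415, and then Q* = 254 - 0.419·415 = 80.3.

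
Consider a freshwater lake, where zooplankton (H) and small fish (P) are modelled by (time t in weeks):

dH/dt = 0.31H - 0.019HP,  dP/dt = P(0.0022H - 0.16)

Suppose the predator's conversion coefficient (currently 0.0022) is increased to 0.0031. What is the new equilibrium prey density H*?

At the interior fixed point, setting dP/dt = 0 with P > 0 fixes H* = (predator death rate)/(HP coefficient) — independent of the other coefficients.
With the change, H* = 0.16/0.0031 = 51.6; it falls from 72.7.

H* ≈ 51.6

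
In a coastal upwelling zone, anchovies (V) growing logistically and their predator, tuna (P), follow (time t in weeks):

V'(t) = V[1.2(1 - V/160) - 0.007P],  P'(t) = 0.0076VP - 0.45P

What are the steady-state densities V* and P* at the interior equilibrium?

V* ≈ 59.2, P* ≈ 108

From dP/dt = 0 with P > 0: 0.0076V* = 0.45, so V* = 59.2.
Substitute into dV/dt = 0: 1.2(1 - 59.2/160) = 0.007P*.
The bracket is 0.63, giving P* = 0.756/0.007 = 108.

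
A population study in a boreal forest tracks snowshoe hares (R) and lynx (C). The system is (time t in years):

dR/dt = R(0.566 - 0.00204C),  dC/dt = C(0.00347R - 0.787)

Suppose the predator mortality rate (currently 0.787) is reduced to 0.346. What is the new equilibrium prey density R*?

R* ≈ 99.7

At the interior fixed point, setting dC/dt = 0 with C > 0 fixes R* = (predator death rate)/(RC coefficient) — independent of the other coefficients.
With the change, R* = 0.346/0.00347 = 99.7; it falls from 227.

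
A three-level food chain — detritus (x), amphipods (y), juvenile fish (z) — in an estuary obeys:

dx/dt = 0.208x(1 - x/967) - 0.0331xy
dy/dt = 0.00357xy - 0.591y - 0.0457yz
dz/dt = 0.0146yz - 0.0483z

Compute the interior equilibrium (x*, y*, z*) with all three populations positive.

From dz/dt = 0: 0.0146y* = 0.0483, so y* = 3.31.
From dx/dt = 0: 0.208(1 - x*/967) = 0.0331·3.31, giving x* = 967·(1 - 0.526) = 458.
From dy/dt = 0: 0.00357·458 - 0.591 = 0.0457z*, so z* = 1.04/0.0457 = 22.8.

x* ≈ 458, y* ≈ 3.31, z* ≈ 22.8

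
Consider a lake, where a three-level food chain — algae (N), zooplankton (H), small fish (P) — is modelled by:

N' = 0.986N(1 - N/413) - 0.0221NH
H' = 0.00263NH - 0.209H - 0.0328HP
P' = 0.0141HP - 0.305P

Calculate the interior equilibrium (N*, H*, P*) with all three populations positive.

N* ≈ 213, H* ≈ 21.6, P* ≈ 10.7

From dP/dt = 0: 0.0141H* = 0.305, so H* = 21.6.
From dN/dt = 0: 0.986(1 - N*/413) = 0.0221·21.6, giving N* = 413·(1 - 0.485) = 213.
From dH/dt = 0: 0.00263·213 - 0.209 = 0.0328P*, so P* = 0.351/0.0328 = 10.7.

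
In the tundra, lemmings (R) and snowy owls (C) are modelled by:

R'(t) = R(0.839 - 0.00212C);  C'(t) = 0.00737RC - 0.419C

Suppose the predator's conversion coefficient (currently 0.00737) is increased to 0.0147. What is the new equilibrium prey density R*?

At the interior fixed point, setting dC/dt = 0 with C > 0 fixes R* = (predator death rate)/(RC coefficient) — independent of the other coefficients.
With the change, R* = 0.419/0.0147 = 28.5; it falls from 56.9.

R* ≈ 28.5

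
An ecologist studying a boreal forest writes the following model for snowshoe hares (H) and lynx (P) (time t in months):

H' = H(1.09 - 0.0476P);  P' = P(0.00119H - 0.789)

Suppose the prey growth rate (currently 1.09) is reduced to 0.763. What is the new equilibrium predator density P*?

At the interior fixed point, setting dH/dt = 0 with H > 0 fixes P* = (prey growth rate)/(HP coefficient) — independent of the other coefficients.
With the change, P* = 0.763/0.0476 = 16; it falls from 22.9.

P* ≈ 16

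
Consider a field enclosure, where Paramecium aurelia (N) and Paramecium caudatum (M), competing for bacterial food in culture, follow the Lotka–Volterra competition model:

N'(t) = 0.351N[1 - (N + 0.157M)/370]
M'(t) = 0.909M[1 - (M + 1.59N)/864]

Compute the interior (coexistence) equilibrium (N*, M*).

Setting both brackets to zero gives the nullclines N + 0.157M = 370 and 1.59N + M = 864.
Substituting M = 864 - 1.59N into the first: N(1 - 0.157·1.59) = 370 - 0.157·864.
So N* = 234/0.75 = 312, and then M* = 864 - 1.59·312 = 367.

N* ≈ 312, M* ≈ 367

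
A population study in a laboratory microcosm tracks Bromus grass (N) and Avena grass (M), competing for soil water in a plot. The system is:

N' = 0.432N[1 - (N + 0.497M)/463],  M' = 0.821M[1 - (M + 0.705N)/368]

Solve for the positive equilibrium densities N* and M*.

Setting both brackets to zero gives the nullclines N + 0.497M = 463 and 0.705N + M = 368.
Substituting M = 368 - 0.705N into the first: N(1 - 0.497·0.705) = 463 - 0.497·368.
So N* = 280/0.65 = 431, and then M* = 368 - 0.705·431 = 64.

N* ≈ 431, M* ≈ 64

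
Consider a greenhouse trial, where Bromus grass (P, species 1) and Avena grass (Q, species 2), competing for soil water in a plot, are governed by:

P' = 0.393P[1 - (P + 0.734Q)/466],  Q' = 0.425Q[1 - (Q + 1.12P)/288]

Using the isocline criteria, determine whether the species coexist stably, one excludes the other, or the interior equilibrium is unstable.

species 1 excludes species 2

Compare the nullcline intercepts: K1/α12 = 466/0.734 = 635 > K2 = 288; K2/α21 = 288/1.12 = 257 < K1 = 466.
Since the inequalities point opposite ways, species 1 can invade but species 2 cannot.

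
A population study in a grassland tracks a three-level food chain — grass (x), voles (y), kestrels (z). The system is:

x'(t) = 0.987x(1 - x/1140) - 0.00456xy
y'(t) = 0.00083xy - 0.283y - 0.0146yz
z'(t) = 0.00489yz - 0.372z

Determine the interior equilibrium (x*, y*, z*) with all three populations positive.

From dz/dt = 0: 0.00489y* = 0.372, so y* = 76.1.
From dx/dt = 0: 0.987(1 - x*/1140) = 0.00456·76.1, giving x* = 1140·(1 - 0.351) = 739.
From dy/dt = 0: 0.00083·739 - 0.283 = 0.0146z*, so z* = 0.331/0.0146 = 22.6.

x* ≈ 739, y* ≈ 76.1, z* ≈ 22.6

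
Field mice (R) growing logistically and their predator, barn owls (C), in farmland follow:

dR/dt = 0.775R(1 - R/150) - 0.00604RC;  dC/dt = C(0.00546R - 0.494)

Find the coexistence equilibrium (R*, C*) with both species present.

From dC/dt = 0 with C > 0: 0.00546R* = 0.494, so R* = 90.5.
Substitute into dR/dt = 0: 0.775(1 - 90.5/150) = 0.00604C*.
The bracket is 0.397, giving C* = 0.308/0.00604 = 50.9.

R* ≈ 90.5, C* ≈ 50.9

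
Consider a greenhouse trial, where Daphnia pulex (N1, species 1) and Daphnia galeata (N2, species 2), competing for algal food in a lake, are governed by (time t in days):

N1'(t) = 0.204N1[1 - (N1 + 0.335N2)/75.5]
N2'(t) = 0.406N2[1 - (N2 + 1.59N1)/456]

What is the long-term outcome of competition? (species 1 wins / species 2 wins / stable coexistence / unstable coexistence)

Compare the nullcline intercepts: K1/α12 = 75.5/0.335 = 225 < K2 = 456; K2/α21 = 456/1.59 = 287 > K1 = 75.5.
Since the inequalities point opposite ways, species 2 can invade but species 1 cannot.

species 2 excludes species 1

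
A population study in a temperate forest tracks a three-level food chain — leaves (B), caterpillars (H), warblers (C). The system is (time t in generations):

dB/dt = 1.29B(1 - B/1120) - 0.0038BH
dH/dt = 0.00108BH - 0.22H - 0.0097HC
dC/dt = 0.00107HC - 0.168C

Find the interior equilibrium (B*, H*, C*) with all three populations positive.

B* ≈ 602, H* ≈ 157, C* ≈ 44.3

From dC/dt = 0: 0.00107H* = 0.168, so H* = 157.
From dB/dt = 0: 1.29(1 - B*/1120) = 0.0038·157, giving B* = 1120·(1 - 0.463) = 602.
From dH/dt = 0: 0.00108·602 - 0.22 = 0.0097C*, so C* = 0.43/0.0097 = 44.3.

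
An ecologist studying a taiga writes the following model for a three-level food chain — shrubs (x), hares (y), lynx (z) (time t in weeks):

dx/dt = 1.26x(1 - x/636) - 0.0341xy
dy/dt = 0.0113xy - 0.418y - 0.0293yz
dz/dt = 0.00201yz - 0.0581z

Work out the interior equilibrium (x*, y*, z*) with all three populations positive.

x* ≈ 138, y* ≈ 28.9, z* ≈ 39.1

From dz/dt = 0: 0.00201y* = 0.0581, so y* = 28.9.
From dx/dt = 0: 1.26(1 - x*/636) = 0.0341·28.9, giving x* = 636·(1 - 0.782) = 138.
From dy/dt = 0: 0.0113·138 - 0.418 = 0.0293z*, so z* = 1.15/0.0293 = 39.1.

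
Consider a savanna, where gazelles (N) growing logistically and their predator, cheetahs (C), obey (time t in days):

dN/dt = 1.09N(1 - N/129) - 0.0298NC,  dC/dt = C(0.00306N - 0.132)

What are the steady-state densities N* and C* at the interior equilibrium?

From dC/dt = 0 with C > 0: 0.00306N* = 0.132, so N* = 43.1.
Substitute into dN/dt = 0: 1.09(1 - 43.1/129) = 0.0298C*.
The bracket is 0.666, giving C* = 0.726/0.0298 = 24.3.

N* ≈ 43.1, C* ≈ 24.3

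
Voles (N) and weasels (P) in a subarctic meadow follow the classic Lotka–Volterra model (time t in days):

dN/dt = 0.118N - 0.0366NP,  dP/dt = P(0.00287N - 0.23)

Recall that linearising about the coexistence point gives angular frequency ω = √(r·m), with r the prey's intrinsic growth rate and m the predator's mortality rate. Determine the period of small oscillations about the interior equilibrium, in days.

T ≈ 38.1 days

Here r = 0.118 and m = 0.23, so r·m = 0.0271.
ω = √0.0271 = 0.165 per day, hence T = 2π/ω ≈ 38.1 days.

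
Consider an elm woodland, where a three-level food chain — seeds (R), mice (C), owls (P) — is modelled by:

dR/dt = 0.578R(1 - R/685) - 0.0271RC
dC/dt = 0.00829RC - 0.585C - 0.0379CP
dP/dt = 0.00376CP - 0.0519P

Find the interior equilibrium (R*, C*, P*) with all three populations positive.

R* ≈ 242, C* ≈ 13.8, P* ≈ 37.4

From dP/dt = 0: 0.00376C* = 0.0519, so C* = 13.8.
From dR/dt = 0: 0.578(1 - R*/685) = 0.0271·13.8, giving R* = 685·(1 - 0.647) = 242.
From dC/dt = 0: 0.00829·242 - 0.585 = 0.0379P*, so P* = 1.42/0.0379 = 37.4.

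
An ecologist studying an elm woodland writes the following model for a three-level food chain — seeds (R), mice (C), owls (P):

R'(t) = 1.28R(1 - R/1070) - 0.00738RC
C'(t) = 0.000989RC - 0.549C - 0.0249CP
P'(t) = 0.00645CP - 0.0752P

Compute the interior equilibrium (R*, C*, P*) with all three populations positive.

R* ≈ 998, C* ≈ 11.7, P* ≈ 17.6

From dP/dt = 0: 0.00645C* = 0.0752, so C* = 11.7.
From dR/dt = 0: 1.28(1 - R*/1070) = 0.00738·11.7, giving R* = 1070·(1 - 0.0672) = 998.
From dC/dt = 0: 0.000989·998 - 0.549 = 0.0249P*, so P* = 0.438/0.0249 = 17.6.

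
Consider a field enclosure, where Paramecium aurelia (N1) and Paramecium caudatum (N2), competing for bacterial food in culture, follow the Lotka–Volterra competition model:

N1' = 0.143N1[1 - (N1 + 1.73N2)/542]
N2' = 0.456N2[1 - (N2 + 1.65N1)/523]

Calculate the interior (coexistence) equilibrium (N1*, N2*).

N1* ≈ 196, N2* ≈ 200

Setting both brackets to zero gives the nullclines N1 + 1.73N2 = 542 and 1.65N1 + N2 = 523.
Substituting N2 = 523 - 1.65N1 into the first: N1(1 - 1.73·1.65) = 542 - 1.73·523.
So N1* = -363/-1.85 = 196, and then N2* = 523 - 1.65·196 = 200.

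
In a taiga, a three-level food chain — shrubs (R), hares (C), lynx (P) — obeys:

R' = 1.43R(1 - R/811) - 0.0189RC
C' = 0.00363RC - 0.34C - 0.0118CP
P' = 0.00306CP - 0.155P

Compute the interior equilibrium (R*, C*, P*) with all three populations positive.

From dP/dt = 0: 0.00306C* = 0.155, so C* = 50.7.
From dR/dt = 0: 1.43(1 - R*/811) = 0.0189·50.7, giving R* = 811·(1 - 0.669) = 268.
From dC/dt = 0: 0.00363·268 - 0.34 = 0.0118P*, so P* = 0.633/0.0118 = 53.6.

R* ≈ 268, C* ≈ 50.7, P* ≈ 53.6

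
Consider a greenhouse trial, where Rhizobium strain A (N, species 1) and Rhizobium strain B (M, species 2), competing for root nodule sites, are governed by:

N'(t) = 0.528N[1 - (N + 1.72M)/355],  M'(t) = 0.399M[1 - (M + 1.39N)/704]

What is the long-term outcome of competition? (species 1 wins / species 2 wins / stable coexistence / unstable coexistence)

species 2 excludes species 1

Compare the nullcline intercepts: K1/α12 = 355/1.72 = 206 < K2 = 704; K2/α21 = 704/1.39 = 506 > K1 = 355.
Since the inequalities point opposite ways, species 2 can invade but species 1 cannot.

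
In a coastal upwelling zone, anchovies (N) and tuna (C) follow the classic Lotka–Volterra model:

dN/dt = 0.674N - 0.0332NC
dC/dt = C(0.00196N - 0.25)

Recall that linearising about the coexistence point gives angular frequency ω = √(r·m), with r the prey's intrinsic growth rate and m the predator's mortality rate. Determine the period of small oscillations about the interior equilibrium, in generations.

T ≈ 15.3 generations

Here r = 0.674 and m = 0.25, so r·m = 0.169.
ω = √0.169 = 0.41 per generation, hence T = 2π/ω ≈ 15.3 generations.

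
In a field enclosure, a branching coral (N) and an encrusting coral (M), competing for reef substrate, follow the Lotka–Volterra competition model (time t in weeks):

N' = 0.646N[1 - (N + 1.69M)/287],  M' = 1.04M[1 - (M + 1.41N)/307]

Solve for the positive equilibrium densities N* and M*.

N* ≈ 168, M* ≈ 70.6

Setting both brackets to zero gives the nullclines N + 1.69M = 287 and 1.41N + M = 307.
Substituting M = 307 - 1.41N into the first: N(1 - 1.69·1.41) = 287 - 1.69·307.
So N* = -232/-1.38 = 168, and then M* = 307 - 1.41·168 = 70.6.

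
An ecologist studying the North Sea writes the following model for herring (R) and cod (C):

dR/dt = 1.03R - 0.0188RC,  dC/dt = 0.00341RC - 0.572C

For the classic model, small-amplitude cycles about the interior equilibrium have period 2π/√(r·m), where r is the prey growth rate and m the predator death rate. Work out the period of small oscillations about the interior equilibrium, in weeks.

T ≈ 8.19 weeks

Here r = 1.03 and m = 0.572, so r·m = 0.589.
ω = √0.589 = 0.768 per week, hence T = 2π/ω ≈ 8.19 weeks.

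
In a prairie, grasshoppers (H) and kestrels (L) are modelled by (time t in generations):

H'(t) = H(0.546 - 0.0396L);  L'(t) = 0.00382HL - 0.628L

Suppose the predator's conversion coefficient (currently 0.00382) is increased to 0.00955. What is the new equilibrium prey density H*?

H* ≈ 65.8

At the interior fixed point, setting dL/dt = 0 with L > 0 fixes H* = (predator death rate)/(HL coefficient) — independent of the other coefficients.
With the change, H* = 0.628/0.00955 = 65.8; it falls from 164.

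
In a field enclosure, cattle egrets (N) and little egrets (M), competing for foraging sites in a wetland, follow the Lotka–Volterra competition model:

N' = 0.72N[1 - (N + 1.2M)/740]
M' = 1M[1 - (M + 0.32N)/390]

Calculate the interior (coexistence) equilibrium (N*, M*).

N* ≈ 442, M* ≈ 249

Setting both brackets to zero gives the nullclines N + 1.2M = 740 and 0.32N + M = 390.
Substituting M = 390 - 0.32N into the first: N(1 - 1.2·0.32) = 740 - 1.2·390.
So N* = 272/0.616 = 442, and then M* = 390 - 0.32·442 = 249.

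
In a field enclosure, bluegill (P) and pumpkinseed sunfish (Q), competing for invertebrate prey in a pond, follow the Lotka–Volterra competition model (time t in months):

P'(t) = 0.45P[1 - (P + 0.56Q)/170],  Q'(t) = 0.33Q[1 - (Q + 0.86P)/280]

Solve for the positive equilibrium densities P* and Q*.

P* ≈ 25.5, Q* ≈ 258

Setting both brackets to zero gives the nullclines P + 0.56Q = 170 and 0.86P + Q = 280.
Substituting Q = 280 - 0.86P into the first: P(1 - 0.56·0.86) = 170 - 0.56·280.
So P* = 13.2/0.518 = 25.5, and then Q* = 280 - 0.86·25.5 = 258.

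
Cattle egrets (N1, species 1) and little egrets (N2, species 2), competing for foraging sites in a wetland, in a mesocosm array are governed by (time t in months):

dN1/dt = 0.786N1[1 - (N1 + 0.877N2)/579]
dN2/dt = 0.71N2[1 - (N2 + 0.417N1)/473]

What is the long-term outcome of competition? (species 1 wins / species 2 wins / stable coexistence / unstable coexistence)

stable coexistence

Compare the nullcline intercepts: K1/α12 = 579/0.877 = 660 > K2 = 473; K2/α21 = 473/0.417 = 1130 > K1 = 579.
Since both inequalities hold, each species can invade when rare, so the interior equilibrium is stable.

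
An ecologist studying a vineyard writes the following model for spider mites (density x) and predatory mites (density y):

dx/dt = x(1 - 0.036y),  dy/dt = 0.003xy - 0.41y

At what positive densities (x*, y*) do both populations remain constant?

x* ≈ 137, y* ≈ 27.8

Set dy/dt = 0 with y > 0: 0.003x - 0.41 = 0, so x* = 0.41/0.003 = 137.
Set dx/dt = 0 with x > 0: 1 - 0.036y = 0, so y* = 1/0.036 = 27.8.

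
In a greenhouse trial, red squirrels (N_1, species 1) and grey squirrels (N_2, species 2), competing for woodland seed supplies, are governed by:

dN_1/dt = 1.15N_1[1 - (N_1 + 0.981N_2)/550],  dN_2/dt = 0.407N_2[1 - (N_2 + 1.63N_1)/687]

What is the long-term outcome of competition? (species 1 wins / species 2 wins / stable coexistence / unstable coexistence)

unstable coexistence (outcome depends on initial conditions)

Compare the nullcline intercepts: K1/α12 = 550/0.981 = 561 < K2 = 687; K2/α21 = 687/1.63 = 421 < K1 = 550.
Since both are reversed, neither can invade when rare; the interior point is a saddle.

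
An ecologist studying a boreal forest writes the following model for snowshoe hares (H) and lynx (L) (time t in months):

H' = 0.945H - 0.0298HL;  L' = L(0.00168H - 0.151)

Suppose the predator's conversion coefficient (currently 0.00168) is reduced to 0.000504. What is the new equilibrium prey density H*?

H* ≈ 300

At the interior fixed point, setting dL/dt = 0 with L > 0 fixes H* = (predator death rate)/(HL coefficient) — independent of the other coefficients.
With the change, H* = 0.151/0.000504 = 300; it rises from 89.9.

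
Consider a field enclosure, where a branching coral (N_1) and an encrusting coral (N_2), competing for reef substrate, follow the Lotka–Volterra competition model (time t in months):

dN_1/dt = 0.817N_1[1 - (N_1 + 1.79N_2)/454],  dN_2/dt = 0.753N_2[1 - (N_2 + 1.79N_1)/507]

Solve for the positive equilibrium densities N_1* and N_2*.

N_1* ≈ 206, N_2* ≈ 139

Setting both brackets to zero gives the nullclines N_1 + 1.79N_2 = 454 and 1.79N_1 + N_2 = 507.
Substituting N_2 = 507 - 1.79N_1 into the first: N_1(1 - 1.79·1.79) = 454 - 1.79·507.
So N_1* = -454/-2.2 = 206, and then N_2* = 507 - 1.79·206 = 139.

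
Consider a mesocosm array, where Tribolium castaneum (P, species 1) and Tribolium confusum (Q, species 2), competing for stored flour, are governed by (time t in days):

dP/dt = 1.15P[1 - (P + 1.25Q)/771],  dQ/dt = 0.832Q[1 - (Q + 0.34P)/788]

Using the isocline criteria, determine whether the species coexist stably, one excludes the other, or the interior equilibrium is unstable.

species 2 excludes species 1

Compare the nullcline intercepts: K1/α12 = 771/1.25 = 617 < K2 = 788; K2/α21 = 788/0.34 = 2320 > K1 = 771.
Since the inequalities point opposite ways, species 2 can invade but species 1 cannot.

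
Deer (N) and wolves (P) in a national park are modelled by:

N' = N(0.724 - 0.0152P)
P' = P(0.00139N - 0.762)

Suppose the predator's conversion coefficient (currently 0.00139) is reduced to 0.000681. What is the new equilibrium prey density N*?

At the interior fixed point, setting dP/dt = 0 with P > 0 fixes N* = (predator death rate)/(NP coefficient) — independent of the other coefficients.
With the change, N* = 0.762/0.000681 = 1120; it rises from 548.

N* ≈ 1120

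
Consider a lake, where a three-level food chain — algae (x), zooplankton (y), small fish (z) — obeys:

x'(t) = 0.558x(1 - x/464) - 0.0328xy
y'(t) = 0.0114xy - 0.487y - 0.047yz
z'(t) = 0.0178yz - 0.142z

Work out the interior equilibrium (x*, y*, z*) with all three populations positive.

From dz/dt = 0: 0.0178y* = 0.142, so y* = 7.98.
From dx/dt = 0: 0.558(1 - x*/464) = 0.0328·7.98, giving x* = 464·(1 - 0.469) = 246.
From dy/dt = 0: 0.0114·246 - 0.487 = 0.047z*, so z* = 2.32/0.047 = 49.4.

x* ≈ 246, y* ≈ 7.98, z* ≈ 49.4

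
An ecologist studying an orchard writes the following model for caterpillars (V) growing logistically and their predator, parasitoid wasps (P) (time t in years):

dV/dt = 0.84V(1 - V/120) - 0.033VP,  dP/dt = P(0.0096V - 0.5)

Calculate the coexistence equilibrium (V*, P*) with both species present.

From dP/dt = 0 with P > 0: 0.0096V* = 0.5, so V* = 52.1.
Substitute into dV/dt = 0: 0.84(1 - 52.1/120) = 0.033P*.
The bracket is 0.566, giving P* = 0.475/0.033 = 14.4.

V* ≈ 52.1, P* ≈ 14.4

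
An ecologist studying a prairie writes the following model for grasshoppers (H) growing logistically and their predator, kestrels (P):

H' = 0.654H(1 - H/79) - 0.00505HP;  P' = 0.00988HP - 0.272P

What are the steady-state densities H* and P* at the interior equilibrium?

From dP/dt = 0 with P > 0: 0.00988H* = 0.272, so H* = 27.5.
Substitute into dH/dt = 0: 0.654(1 - 27.5/79) = 0.00505P*.
The bracket is 0.652, giving P* = 0.426/0.00505 = 84.4.

H* ≈ 27.5, P* ≈ 84.4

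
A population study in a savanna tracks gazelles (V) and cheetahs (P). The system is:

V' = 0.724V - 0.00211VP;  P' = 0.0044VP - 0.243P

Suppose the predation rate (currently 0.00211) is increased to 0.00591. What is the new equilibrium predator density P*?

At the interior fixed point, setting dV/dt = 0 with V > 0 fixes P* = (prey growth rate)/(VP coefficient) — independent of the other coefficients.
With the change, P* = 0.724/0.00591 = 123; it falls from 343.

P* ≈ 123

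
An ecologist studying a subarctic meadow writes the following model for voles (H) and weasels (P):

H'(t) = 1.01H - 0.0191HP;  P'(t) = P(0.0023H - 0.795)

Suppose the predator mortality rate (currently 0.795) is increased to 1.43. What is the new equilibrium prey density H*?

At the interior fixed point, setting dP/dt = 0 with P > 0 fixes H* = (predator death rate)/(HP coefficient) — independent of the other coefficients.
With the change, H* = 1.43/0.0023 = 622; it rises from 346.

H* ≈ 622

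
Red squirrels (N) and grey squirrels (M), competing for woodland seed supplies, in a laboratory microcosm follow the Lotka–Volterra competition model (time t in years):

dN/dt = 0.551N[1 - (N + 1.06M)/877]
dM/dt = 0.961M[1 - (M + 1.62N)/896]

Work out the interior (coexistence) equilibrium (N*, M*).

N* ≈ 101, M* ≈ 732

Setting both brackets to zero gives the nullclines N + 1.06M = 877 and 1.62N + M = 896.
Substituting M = 896 - 1.62N into the first: N(1 - 1.06·1.62) = 877 - 1.06·896.
So N* = -72.8/-0.717 = 101, and then M* = 896 - 1.62·101 = 732.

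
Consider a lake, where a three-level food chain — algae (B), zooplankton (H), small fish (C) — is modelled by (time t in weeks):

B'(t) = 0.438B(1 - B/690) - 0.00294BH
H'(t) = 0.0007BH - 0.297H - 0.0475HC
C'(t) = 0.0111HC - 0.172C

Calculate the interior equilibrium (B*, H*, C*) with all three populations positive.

B* ≈ 618, H* ≈ 15.5, C* ≈ 2.86

From dC/dt = 0: 0.0111H* = 0.172, so H* = 15.5.
From dB/dt = 0: 0.438(1 - B*/690) = 0.00294·15.5, giving B* = 690·(1 - 0.104) = 618.
From dH/dt = 0: 0.0007·618 - 0.297 = 0.0475C*, so C* = 0.136/0.0475 = 2.86.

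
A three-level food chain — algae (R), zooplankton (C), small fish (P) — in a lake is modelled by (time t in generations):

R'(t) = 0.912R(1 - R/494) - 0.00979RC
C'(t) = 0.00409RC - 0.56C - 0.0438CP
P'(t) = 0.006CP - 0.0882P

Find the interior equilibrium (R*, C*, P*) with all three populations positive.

From dP/dt = 0: 0.006C* = 0.0882, so C* = 14.7.
From dR/dt = 0: 0.912(1 - R*/494) = 0.00979·14.7, giving R* = 494·(1 - 0.158) = 416.
From dC/dt = 0: 0.00409·416 - 0.56 = 0.0438P*, so P* = 1.14/0.0438 = 26.1.

R* ≈ 416, C* ≈ 14.7, P* ≈ 26.1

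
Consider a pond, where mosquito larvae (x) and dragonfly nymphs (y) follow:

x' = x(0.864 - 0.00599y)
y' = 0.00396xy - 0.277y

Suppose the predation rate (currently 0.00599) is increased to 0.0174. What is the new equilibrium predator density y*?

At the interior fixed point, setting dx/dt = 0 with x > 0 fixes y* = (prey growth rate)/(xy coefficient) — independent of the other coefficients.
With the change, y* = 0.864/0.0174 = 49.7; it falls from 144.

y* ≈ 49.7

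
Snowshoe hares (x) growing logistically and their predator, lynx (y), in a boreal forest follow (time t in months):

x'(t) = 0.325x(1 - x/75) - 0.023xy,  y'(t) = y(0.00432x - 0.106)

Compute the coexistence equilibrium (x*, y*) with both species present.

x* ≈ 24.5, y* ≈ 9.51

From dy/dt = 0 with y > 0: 0.00432x* = 0.106, so x* = 24.5.
Substitute into dx/dt = 0: 0.325(1 - 24.5/75) = 0.023y*.
The bracket is 0.673, giving y* = 0.219/0.023 = 9.51.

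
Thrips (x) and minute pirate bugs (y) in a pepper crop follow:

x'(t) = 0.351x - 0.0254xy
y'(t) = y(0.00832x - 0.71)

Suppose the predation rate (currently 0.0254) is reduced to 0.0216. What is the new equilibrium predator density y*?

At the interior fixed point, setting dx/dt = 0 with x > 0 fixes y* = (prey growth rate)/(xy coefficient) — independent of the other coefficients.
With the change, y* = 0.351/0.0216 = 16.2; it rises from 13.8.

y* ≈ 16.2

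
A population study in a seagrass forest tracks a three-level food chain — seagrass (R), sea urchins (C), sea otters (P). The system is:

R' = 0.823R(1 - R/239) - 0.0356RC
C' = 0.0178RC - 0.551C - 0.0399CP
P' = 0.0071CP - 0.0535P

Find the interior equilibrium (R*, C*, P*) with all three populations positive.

R* ≈ 161, C* ≈ 7.54, P* ≈ 58.1

From dP/dt = 0: 0.0071C* = 0.0535, so C* = 7.54.
From dR/dt = 0: 0.823(1 - R*/239) = 0.0356·7.54, giving R* = 239·(1 - 0.326) = 161.
From dC/dt = 0: 0.0178·161 - 0.551 = 0.0399P*, so P* = 2.32/0.0399 = 58.1.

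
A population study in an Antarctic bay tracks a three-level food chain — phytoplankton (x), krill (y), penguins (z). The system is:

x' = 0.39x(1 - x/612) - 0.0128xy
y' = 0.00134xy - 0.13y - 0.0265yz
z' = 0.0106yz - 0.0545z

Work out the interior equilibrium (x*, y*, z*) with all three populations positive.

x* ≈ 509, y* ≈ 5.14, z* ≈ 20.8

From dz/dt = 0: 0.0106y* = 0.0545, so y* = 5.14.
From dx/dt = 0: 0.39(1 - x*/612) = 0.0128·5.14, giving x* = 612·(1 - 0.169) = 509.
From dy/dt = 0: 0.00134·509 - 0.13 = 0.0265z*, so z* = 0.552/0.0265 = 20.8.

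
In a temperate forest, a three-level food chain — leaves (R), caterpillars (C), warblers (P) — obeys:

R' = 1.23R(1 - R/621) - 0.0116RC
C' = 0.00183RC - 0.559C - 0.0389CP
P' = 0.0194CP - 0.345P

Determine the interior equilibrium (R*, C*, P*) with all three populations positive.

From dP/dt = 0: 0.0194C* = 0.345, so C* = 17.8.
From dR/dt = 0: 1.23(1 - R*/621) = 0.0116·17.8, giving R* = 621·(1 - 0.168) = 517.
From dC/dt = 0: 0.00183·517 - 0.559 = 0.0389P*, so P* = 0.387/0.0389 = 9.94.

R* ≈ 517, C* ≈ 17.8, P* ≈ 9.94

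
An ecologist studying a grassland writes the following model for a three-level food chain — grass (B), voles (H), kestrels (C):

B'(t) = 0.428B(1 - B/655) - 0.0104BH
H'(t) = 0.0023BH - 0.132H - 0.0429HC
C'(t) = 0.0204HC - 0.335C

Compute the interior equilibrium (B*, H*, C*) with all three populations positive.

B* ≈ 394, H* ≈ 16.4, C* ≈ 18

From dC/dt = 0: 0.0204H* = 0.335, so H* = 16.4.
From dB/dt = 0: 0.428(1 - B*/655) = 0.0104·16.4, giving B* = 655·(1 - 0.399) = 394.
From dH/dt = 0: 0.0023·394 - 0.132 = 0.0429C*, so C* = 0.773/0.0429 = 18.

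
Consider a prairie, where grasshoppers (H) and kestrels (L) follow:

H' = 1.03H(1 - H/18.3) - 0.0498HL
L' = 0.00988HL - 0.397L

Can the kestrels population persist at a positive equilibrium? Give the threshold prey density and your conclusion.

Threshold H = 40.2; K < 40.2, so no, the predator goes extinct.

The predator equation gives dL/dt > 0 only when H > 0.397/0.00988 = 40.2.
Without the predator, H → K = 18.3. Since 18.3 < 40.2, the predator cannot invade.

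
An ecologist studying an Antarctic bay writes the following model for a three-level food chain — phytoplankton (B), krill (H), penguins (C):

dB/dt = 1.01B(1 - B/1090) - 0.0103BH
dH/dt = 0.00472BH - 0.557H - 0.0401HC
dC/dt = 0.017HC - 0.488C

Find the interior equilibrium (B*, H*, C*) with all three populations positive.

From dC/dt = 0: 0.017H* = 0.488, so H* = 28.7.
From dB/dt = 0: 1.01(1 - B*/1090) = 0.0103·28.7, giving B* = 1090·(1 - 0.293) = 771.
From dH/dt = 0: 0.00472·771 - 0.557 = 0.0401C*, so C* = 3.08/0.0401 = 76.9.

B* ≈ 771, H* ≈ 28.7, C* ≈ 76.9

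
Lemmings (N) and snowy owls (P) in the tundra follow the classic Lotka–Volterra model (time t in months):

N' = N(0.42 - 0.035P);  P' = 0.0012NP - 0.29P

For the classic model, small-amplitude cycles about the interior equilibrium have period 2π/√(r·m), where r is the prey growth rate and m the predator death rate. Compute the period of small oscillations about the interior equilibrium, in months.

Here r = 0.42 and m = 0.29, so r·m = 0.122.
ω = √0.122 = 0.349 per month, hence T = 2π/ω ≈ 18 months.

T ≈ 18 months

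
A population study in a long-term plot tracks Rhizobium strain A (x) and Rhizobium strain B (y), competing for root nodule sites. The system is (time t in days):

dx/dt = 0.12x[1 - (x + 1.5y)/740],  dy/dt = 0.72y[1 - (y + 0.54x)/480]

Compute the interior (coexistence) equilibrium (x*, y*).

x* ≈ 105, y* ≈ 423

Setting both brackets to zero gives the nullclines x + 1.5y = 740 and 0.54x + y = 480.
Substituting y = 480 - 0.54x into the first: x(1 - 1.5·0.54) = 740 - 1.5·480.
So x* = 20/0.19 = 105, and then y* = 480 - 0.54·105 = 423.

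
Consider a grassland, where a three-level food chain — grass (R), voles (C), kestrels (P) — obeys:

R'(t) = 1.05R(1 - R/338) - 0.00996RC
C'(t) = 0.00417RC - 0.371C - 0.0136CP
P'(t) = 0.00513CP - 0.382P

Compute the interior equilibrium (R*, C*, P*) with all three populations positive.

From dP/dt = 0: 0.00513C* = 0.382, so C* = 74.5.
From dR/dt = 0: 1.05(1 - R*/338) = 0.00996·74.5, giving R* = 338·(1 - 0.706) = 99.3.
From dC/dt = 0: 0.00417·99.3 - 0.371 = 0.0136P*, so P* = 0.0429/0.0136 = 3.15.

R* ≈ 99.3, C* ≈ 74.5, P* ≈ 3.15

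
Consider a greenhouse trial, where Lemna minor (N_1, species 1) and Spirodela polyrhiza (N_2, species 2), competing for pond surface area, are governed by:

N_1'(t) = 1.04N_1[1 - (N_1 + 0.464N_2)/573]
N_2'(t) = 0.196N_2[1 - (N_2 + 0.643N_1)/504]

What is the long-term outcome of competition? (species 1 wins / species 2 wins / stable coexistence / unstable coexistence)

stable coexistence

Compare the nullcline intercepts: K1/α12 = 573/0.464 = 1230 > K2 = 504; K2/α21 = 504/0.643 = 784 > K1 = 573.
Since both inequalities hold, each species can invade when rare, so the interior equilibrium is stable.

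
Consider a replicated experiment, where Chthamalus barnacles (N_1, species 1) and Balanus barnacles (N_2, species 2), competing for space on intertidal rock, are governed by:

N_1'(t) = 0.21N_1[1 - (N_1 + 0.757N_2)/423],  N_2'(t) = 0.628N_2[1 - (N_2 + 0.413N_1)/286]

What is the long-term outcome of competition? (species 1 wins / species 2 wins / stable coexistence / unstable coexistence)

stable coexistence

Compare the nullcline intercepts: K1/α12 = 423/0.757 = 559 > K2 = 286; K2/α21 = 286/0.413 = 692 > K1 = 423.
Since both inequalities hold, each species can invade when rare, so the interior equilibrium is stable.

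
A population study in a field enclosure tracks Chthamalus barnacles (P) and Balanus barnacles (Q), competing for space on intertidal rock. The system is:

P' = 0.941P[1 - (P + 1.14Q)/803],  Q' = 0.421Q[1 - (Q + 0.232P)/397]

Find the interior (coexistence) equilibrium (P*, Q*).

Setting both brackets to zero gives the nullclines P + 1.14Q = 803 and 0.232P + Q = 397.
Substituting Q = 397 - 0.232P into the first: P(1 - 1.14·0.232) = 803 - 1.14·397.
So P* = 350/0.736 = 476, and then Q* = 397 - 0.232·476 = 286.

P* ≈ 476, Q* ≈ 286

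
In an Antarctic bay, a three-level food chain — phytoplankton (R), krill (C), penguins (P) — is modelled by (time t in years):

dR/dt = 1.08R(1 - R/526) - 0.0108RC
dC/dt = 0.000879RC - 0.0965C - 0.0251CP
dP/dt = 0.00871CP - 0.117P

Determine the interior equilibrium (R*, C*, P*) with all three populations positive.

From dP/dt = 0: 0.00871C* = 0.117, so C* = 13.4.
From dR/dt = 0: 1.08(1 - R*/526) = 0.0108·13.4, giving R* = 526·(1 - 0.134) = 455.
From dC/dt = 0: 0.000879·455 - 0.0965 = 0.0251P*, so P* = 0.304/0.0251 = 12.1.

R* ≈ 455, C* ≈ 13.4, P* ≈ 12.1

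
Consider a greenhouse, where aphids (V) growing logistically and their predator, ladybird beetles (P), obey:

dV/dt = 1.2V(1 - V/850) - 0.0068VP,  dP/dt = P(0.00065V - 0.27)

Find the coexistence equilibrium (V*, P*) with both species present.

From dP/dt = 0 with P > 0: 0.00065V* = 0.27, so V* = 415.
Substitute into dV/dt = 0: 1.2(1 - 415/850) = 0.0068P*.
The bracket is 0.511, giving P* = 0.614/0.0068 = 90.2.

V* ≈ 415, P* ≈ 90.2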